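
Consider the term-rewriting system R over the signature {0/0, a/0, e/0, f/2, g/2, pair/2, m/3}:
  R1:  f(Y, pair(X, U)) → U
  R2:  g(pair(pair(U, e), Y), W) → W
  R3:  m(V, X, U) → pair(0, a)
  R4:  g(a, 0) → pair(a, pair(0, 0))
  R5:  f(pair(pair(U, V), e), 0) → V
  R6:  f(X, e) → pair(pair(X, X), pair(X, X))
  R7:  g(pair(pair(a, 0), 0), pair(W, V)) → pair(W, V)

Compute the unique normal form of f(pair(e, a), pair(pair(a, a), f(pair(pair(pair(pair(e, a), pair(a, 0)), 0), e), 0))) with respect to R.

1. f(pair(e, a), pair(pair(a, a), f(pair(pair(pair(pair(e, a), pair(a, 0)), 0), e), 0)))  →  f(pair(pair(pair(pair(e, a), pair(a, 0)), 0), e), 0)   [R1 at ε]
2. f(pair(pair(pair(pair(e, a), pair(a, 0)), 0), e), 0)  →  0   [R5 at ε]

0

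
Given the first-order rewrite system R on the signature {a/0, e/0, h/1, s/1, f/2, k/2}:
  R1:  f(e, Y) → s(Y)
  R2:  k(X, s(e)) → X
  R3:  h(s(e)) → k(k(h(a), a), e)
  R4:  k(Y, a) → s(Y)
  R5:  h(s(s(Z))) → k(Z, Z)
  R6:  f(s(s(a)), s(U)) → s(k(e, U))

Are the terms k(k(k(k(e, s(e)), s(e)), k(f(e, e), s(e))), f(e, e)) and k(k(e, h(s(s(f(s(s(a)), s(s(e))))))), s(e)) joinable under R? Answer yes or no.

yes — NF(t₁) = e, NF(t₂) = e

Reduce t₁ = k(k(k(k(e, s(e)), s(e)), k(f(e, e), s(e))), f(e, e)):
1. k(k(k(k(e, s(e)), s(e)), k(f(e, e), s(e))), f(e, e))  →  k(k(k(e, s(e)), k(f(e, e), s(e))), f(e, e))   [R2 at 1.1]
2. k(k(k(e, s(e)), k(f(e, e), s(e))), f(e, e))  →  k(k(e, k(f(e, e), s(e))), f(e, e))   [R2 at 1.1]
3. k(k(e, k(f(e, e), s(e))), f(e, e))  →  k(k(e, f(e, e)), f(e, e))   [R2 at 1.2]
4. k(k(e, f(e, e)), f(e, e))  →  k(k(e, s(e)), f(e, e))   [R1 at 1.2]
5. k(k(e, s(e)), f(e, e))  →  k(e, f(e, e))   [R2 at 1]
6. k(e, f(e, e))  →  k(e, s(e))   [R1 at 2]
7. k(e, s(e))  →  e   [R2 at ε]

Reduce t₂ = k(k(e, h(s(s(f(s(s(a)), s(s(e))))))), s(e)):
1. k(k(e, h(s(s(f(s(s(a)), s(s(e))))))), s(e))  →  k(e, h(s(s(f(s(s(a)), s(s(e)))))))   [R2 at ε]
2. k(e, h(s(s(f(s(s(a)), s(s(e)))))))  →  k(e, k(f(s(s(a)), s(s(e))), f(s(s(a)), s(s(e)))))   [R5 at 2]
3. k(e, k(f(s(s(a)), s(s(e))), f(s(s(a)), s(s(e)))))  →  k(e, k(s(k(e, s(e))), f(s(s(a)), s(s(e)))))   [R6 at 2.1]
4. k(e, k(s(k(e, s(e))), f(s(s(a)), s(s(e)))))  →  k(e, k(s(e), f(s(s(a)), s(s(e)))))   [R2 at 2.1.1]
5. k(e, k(s(e), f(s(s(a)), s(s(e)))))  →  k(e, k(s(e), s(k(e, s(e)))))   [R6 at 2.2]
6. k(e, k(s(e), s(k(e, s(e)))))  →  k(e, k(s(e), s(e)))   [R2 at 2.2.1]
7. k(e, k(s(e), s(e)))  →  k(e, s(e))   [R2 at 2]
8. k(e, s(e))  →  e   [R2 at ε]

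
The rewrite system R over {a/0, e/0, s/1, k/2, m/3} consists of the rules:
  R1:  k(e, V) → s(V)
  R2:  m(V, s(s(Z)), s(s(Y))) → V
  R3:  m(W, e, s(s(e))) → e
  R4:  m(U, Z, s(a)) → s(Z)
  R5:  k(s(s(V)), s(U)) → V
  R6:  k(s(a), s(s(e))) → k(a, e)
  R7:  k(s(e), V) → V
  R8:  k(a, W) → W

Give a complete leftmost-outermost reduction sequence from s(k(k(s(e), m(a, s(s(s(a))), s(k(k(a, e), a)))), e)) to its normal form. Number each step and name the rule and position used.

s(e)

1. s(k(k(s(e), m(a, s(s(s(a))), s(k(k(a, e), a)))), e))  →  s(k(m(a, s(s(s(a))), s(k(k(a, e), a))), e))   [R7 at 1.1]
2. s(k(m(a, s(s(s(a))), s(k(k(a, e), a))), e))  →  s(k(m(a, s(s(s(a))), s(k(e, a))), e))   [R8 at 1.1.3.1.1]
3. s(k(m(a, s(s(s(a))), s(k(e, a))), e))  →  s(k(m(a, s(s(s(a))), s(s(a))), e))   [R1 at 1.1.3.1]
4. s(k(m(a, s(s(s(a))), s(s(a))), e))  →  s(k(a, e))   [R2 at 1.1]
5. s(k(a, e))  →  s(e)   [R8 at 1]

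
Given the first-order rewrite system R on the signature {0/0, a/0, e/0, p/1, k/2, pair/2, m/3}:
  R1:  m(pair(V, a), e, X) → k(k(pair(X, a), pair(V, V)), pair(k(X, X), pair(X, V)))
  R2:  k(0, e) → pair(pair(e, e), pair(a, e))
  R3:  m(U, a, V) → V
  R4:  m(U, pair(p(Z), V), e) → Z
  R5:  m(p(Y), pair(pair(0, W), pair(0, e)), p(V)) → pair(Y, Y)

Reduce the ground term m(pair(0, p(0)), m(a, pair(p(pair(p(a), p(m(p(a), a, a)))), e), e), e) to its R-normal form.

1. m(pair(0, p(0)), m(a, pair(p(pair(p(a), p(m(p(a), a, a)))), e), e), e)  →  m(pair(0, p(0)), pair(p(a), p(m(p(a), a, a))), e)   [R4 at 2]
2. m(pair(0, p(0)), pair(p(a), p(m(p(a), a, a))), e)  →  a   [R4 at ε]

a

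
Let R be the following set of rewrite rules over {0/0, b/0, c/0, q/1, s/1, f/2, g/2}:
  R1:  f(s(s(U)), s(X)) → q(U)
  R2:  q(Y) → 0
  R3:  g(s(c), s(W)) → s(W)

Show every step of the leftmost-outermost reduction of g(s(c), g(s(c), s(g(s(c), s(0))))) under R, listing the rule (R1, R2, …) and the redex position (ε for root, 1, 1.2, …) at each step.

s(s(0))

1. g(s(c), g(s(c), s(g(s(c), s(0)))))  →  g(s(c), s(g(s(c), s(0))))   [R3 at 2]
2. g(s(c), s(g(s(c), s(0))))  →  s(g(s(c), s(0)))   [R3 at ε]
3. s(g(s(c), s(0)))  →  s(s(0))   [R3 at 1]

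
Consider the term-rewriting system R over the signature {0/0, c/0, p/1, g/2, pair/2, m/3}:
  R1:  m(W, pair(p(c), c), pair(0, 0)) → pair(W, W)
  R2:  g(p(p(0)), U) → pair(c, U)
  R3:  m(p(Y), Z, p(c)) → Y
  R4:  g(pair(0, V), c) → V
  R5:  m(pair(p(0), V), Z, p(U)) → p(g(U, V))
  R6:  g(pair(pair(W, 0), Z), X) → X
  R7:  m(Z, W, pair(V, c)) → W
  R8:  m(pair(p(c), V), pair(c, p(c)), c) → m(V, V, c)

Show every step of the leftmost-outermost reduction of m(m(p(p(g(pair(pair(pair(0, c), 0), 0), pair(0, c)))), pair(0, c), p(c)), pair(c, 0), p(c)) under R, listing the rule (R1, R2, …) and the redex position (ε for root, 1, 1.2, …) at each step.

pair(0, c)

1. m(m(p(p(g(pair(pair(pair(0, c), 0), 0), pair(0, c)))), pair(0, c), p(c)), pair(c, 0), p(c))  →  m(p(g(pair(pair(pair(0, c), 0), 0), pair(0, c))), pair(c, 0), p(c))   [R3 at 1]
2. m(p(g(pair(pair(pair(0, c), 0), 0), pair(0, c))), pair(c, 0), p(c))  →  g(pair(pair(pair(0, c), 0), 0), pair(0, c))   [R3 at ε]
3. g(pair(pair(pair(0, c), 0), 0), pair(0, c))  →  pair(0, c)   [R6 at ε]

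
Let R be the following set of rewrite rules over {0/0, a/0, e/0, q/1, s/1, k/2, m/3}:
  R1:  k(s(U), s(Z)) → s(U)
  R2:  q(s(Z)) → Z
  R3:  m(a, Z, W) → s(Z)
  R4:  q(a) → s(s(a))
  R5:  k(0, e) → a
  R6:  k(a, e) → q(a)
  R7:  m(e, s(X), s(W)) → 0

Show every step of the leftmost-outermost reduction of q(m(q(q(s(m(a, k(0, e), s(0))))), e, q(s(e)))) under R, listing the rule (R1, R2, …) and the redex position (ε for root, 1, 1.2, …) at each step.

1. q(m(q(q(s(m(a, k(0, e), s(0))))), e, q(s(e))))  →  q(m(q(m(a, k(0, e), s(0))), e, q(s(e))))   [R2 at 1.1.1]
2. q(m(q(m(a, k(0, e), s(0))), e, q(s(e))))  →  q(m(q(s(k(0, e))), e, q(s(e))))   [R3 at 1.1.1]
3. q(m(q(s(k(0, e))), e, q(s(e))))  →  q(m(k(0, e), e, q(s(e))))   [R2 at 1.1]
4. q(m(k(0, e), e, q(s(e))))  →  q(m(a, e, q(s(e))))   [R5 at 1.1]
5. q(m(a, e, q(s(e))))  →  q(s(e))   [R3 at 1]
6. q(s(e))  →  e   [R2 at ε]

e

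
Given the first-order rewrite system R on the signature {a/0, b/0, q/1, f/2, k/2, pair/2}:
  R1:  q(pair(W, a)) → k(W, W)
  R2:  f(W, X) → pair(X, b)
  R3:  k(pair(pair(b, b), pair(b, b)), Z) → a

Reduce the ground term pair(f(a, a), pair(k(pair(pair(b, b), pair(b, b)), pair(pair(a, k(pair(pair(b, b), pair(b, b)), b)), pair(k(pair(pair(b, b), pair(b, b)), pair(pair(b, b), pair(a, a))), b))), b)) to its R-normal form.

pair(pair(a, b), pair(a, b))

1. pair(f(a, a), pair(k(pair(pair(b, b), pair(b, b)), pair(pair(a, k(pair(pair(b, b), pair(b, b)), b)), pair(k(pair(pair(b, b), pair(b, b)), pair(pair(b, b), pair(a, a))), b))), b))  →  pair(pair(a, b), pair(k(pair(pair(b, b), pair(b, b)), pair(pair(a, k(pair(pair(b, b), pair(b, b)), b)), pair(k(pair(pair(b, b), pair(b, b)), pair(pair(b, b), pair(a, a))), b))), b))   [R2 at 1]
2. pair(pair(a, b), pair(k(pair(pair(b, b), pair(b, b)), pair(pair(a, k(pair(pair(b, b), pair(b, b)), b)), pair(k(pair(pair(b, b), pair(b, b)), pair(pair(b, b), pair(a, a))), b))), b))  →  pair(pair(a, b), pair(a, b))   [R3 at 2.1]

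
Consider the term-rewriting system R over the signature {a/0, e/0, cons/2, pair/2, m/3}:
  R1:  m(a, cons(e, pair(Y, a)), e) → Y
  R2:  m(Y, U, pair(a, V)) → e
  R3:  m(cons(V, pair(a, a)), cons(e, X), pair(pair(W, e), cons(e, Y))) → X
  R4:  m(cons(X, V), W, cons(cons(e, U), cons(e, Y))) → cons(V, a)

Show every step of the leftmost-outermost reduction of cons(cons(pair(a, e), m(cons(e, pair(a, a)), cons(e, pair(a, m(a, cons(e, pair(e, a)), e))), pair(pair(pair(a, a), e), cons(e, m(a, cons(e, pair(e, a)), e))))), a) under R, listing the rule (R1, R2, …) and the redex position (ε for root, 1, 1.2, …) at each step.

1. cons(cons(pair(a, e), m(cons(e, pair(a, a)), cons(e, pair(a, m(a, cons(e, pair(e, a)), e))), pair(pair(pair(a, a), e), cons(e, m(a, cons(e, pair(e, a)), e))))), a)  →  cons(cons(pair(a, e), pair(a, m(a, cons(e, pair(e, a)), e))), a)   [R3 at 1.2]
2. cons(cons(pair(a, e), pair(a, m(a, cons(e, pair(e, a)), e))), a)  →  cons(cons(pair(a, e), pair(a, e)), a)   [R1 at 1.2.2]

cons(cons(pair(a, e), pair(a, e)), a)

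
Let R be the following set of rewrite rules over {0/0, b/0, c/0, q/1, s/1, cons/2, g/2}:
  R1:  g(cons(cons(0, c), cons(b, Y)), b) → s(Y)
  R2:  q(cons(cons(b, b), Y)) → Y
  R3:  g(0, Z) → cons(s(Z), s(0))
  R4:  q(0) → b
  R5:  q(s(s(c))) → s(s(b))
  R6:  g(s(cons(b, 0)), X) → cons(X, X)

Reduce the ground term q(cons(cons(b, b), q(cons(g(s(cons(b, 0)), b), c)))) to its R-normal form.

1. q(cons(cons(b, b), q(cons(g(s(cons(b, 0)), b), c))))  →  q(cons(g(s(cons(b, 0)), b), c))   [R2 at ε]
2. q(cons(g(s(cons(b, 0)), b), c))  →  q(cons(cons(b, b), c))   [R6 at 1.1]
3. q(cons(cons(b, b), c))  →  c   [R2 at ε]

c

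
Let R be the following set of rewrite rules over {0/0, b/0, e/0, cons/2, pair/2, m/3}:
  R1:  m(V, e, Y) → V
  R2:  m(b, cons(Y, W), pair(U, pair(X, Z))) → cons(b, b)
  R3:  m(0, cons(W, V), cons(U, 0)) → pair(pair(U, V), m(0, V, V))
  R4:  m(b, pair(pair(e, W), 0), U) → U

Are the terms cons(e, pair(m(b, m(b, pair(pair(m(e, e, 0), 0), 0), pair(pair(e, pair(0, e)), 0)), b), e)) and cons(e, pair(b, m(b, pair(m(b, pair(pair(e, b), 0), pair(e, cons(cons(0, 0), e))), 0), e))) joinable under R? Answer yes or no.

yes — NF(t₁) = cons(e, pair(b, e)), NF(t₂) = cons(e, pair(b, e))

Reduce t₁ = cons(e, pair(m(b, m(b, pair(pair(m(e, e, 0), 0), 0), pair(pair(e, pair(0, e)), 0)), b), e)):
1. cons(e, pair(m(b, m(b, pair(pair(m(e, e, 0), 0), 0), pair(pair(e, pair(0, e)), 0)), b), e))  →  cons(e, pair(m(b, m(b, pair(pair(e, 0), 0), pair(pair(e, pair(0, e)), 0)), b), e))   [R1 at 2.1.2.2.1.1]
2. cons(e, pair(m(b, m(b, pair(pair(e, 0), 0), pair(pair(e, pair(0, e)), 0)), b), e))  →  cons(e, pair(m(b, pair(pair(e, pair(0, e)), 0), b), e))   [R4 at 2.1.2]
3. cons(e, pair(m(b, pair(pair(e, pair(0, e)), 0), b), e))  →  cons(e, pair(b, e))   [R4 at 2.1]

Reduce t₂ = cons(e, pair(b, m(b, pair(m(b, pair(pair(e, b), 0), pair(e, cons(cons(0, 0), e))), 0), e))):
1. cons(e, pair(b, m(b, pair(m(b, pair(pair(e, b), 0), pair(e, cons(cons(0, 0), e))), 0), e)))  →  cons(e, pair(b, m(b, pair(pair(e, cons(cons(0, 0), e)), 0), e)))   [R4 at 2.2.2.1]
2. cons(e, pair(b, m(b, pair(pair(e, cons(cons(0, 0), e)), 0), e)))  →  cons(e, pair(b, e))   [R4 at 2.2]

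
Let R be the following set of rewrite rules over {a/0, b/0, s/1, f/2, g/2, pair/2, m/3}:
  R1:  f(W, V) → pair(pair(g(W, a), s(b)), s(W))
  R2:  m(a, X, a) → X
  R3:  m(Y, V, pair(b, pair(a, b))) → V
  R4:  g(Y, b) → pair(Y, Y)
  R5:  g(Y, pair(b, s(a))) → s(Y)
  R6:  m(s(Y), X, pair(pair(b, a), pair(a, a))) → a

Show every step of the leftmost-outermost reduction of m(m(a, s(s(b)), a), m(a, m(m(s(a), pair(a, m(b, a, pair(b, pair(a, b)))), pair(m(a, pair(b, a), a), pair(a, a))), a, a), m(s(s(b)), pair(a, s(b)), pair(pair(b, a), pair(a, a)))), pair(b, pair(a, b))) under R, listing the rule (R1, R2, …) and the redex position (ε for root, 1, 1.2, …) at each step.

a

1. m(m(a, s(s(b)), a), m(a, m(m(s(a), pair(a, m(b, a, pair(b, pair(a, b)))), pair(m(a, pair(b, a), a), pair(a, a))), a, a), m(s(s(b)), pair(a, s(b)), pair(pair(b, a), pair(a, a)))), pair(b, pair(a, b)))  →  m(a, m(m(s(a), pair(a, m(b, a, pair(b, pair(a, b)))), pair(m(a, pair(b, a), a), pair(a, a))), a, a), m(s(s(b)), pair(a, s(b)), pair(pair(b, a), pair(a, a))))   [R3 at ε]
2. m(a, m(m(s(a), pair(a, m(b, a, pair(b, pair(a, b)))), pair(m(a, pair(b, a), a), pair(a, a))), a, a), m(s(s(b)), pair(a, s(b)), pair(pair(b, a), pair(a, a))))  →  m(a, m(m(s(a), pair(a, a), pair(m(a, pair(b, a), a), pair(a, a))), a, a), m(s(s(b)), pair(a, s(b)), pair(pair(b, a), pair(a, a))))   [R3 at 2.1.2.2]
3. m(a, m(m(s(a), pair(a, a), pair(m(a, pair(b, a), a), pair(a, a))), a, a), m(s(s(b)), pair(a, s(b)), pair(pair(b, a), pair(a, a))))  →  m(a, m(m(s(a), pair(a, a), pair(pair(b, a), pair(a, a))), a, a), m(s(s(b)), pair(a, s(b)), pair(pair(b, a), pair(a, a))))   [R2 at 2.1.3.1]
4. m(a, m(m(s(a), pair(a, a), pair(pair(b, a), pair(a, a))), a, a), m(s(s(b)), pair(a, s(b)), pair(pair(b, a), pair(a, a))))  →  m(a, m(a, a, a), m(s(s(b)), pair(a, s(b)), pair(pair(b, a), pair(a, a))))   [R6 at 2.1]
5. m(a, m(a, a, a), m(s(s(b)), pair(a, s(b)), pair(pair(b, a), pair(a, a))))  →  m(a, a, m(s(s(b)), pair(a, s(b)), pair(pair(b, a), pair(a, a))))   [R2 at 2]
6. m(a, a, m(s(s(b)), pair(a, s(b)), pair(pair(b, a), pair(a, a))))  →  m(a, a, a)   [R6 at 3]
7. m(a, a, a)  →  a   [R2 at ε]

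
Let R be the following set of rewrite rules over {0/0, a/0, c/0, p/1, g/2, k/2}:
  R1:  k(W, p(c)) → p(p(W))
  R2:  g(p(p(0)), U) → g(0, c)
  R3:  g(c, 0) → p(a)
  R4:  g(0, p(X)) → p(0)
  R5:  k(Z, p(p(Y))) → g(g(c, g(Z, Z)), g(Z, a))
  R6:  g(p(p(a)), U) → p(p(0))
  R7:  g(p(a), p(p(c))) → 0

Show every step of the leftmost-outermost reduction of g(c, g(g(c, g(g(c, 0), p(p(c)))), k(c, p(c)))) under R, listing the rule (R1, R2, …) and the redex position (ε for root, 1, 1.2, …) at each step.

1. g(c, g(g(c, g(g(c, 0), p(p(c)))), k(c, p(c))))  →  g(c, g(g(c, g(p(a), p(p(c)))), k(c, p(c))))   [R3 at 2.1.2.1]
2. g(c, g(g(c, g(p(a), p(p(c)))), k(c, p(c))))  →  g(c, g(g(c, 0), k(c, p(c))))   [R7 at 2.1.2]
3. g(c, g(g(c, 0), k(c, p(c))))  →  g(c, g(p(a), k(c, p(c))))   [R3 at 2.1]
4. g(c, g(p(a), k(c, p(c))))  →  g(c, g(p(a), p(p(c))))   [R1 at 2.2]
5. g(c, g(p(a), p(p(c))))  →  g(c, 0)   [R7 at 2]
6. g(c, 0)  →  p(a)   [R3 at ε]

p(a)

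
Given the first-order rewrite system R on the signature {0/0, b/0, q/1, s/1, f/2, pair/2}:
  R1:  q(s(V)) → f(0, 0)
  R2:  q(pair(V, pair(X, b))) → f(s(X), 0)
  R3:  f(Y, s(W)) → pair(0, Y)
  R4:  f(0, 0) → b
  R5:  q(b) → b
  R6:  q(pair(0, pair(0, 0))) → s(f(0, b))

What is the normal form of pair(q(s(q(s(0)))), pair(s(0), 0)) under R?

pair(b, pair(s(0), 0))

1. pair(q(s(q(s(0)))), pair(s(0), 0))  →  pair(f(0, 0), pair(s(0), 0))   [R1 at 1]
2. pair(f(0, 0), pair(s(0), 0))  →  pair(b, pair(s(0), 0))   [R4 at 1]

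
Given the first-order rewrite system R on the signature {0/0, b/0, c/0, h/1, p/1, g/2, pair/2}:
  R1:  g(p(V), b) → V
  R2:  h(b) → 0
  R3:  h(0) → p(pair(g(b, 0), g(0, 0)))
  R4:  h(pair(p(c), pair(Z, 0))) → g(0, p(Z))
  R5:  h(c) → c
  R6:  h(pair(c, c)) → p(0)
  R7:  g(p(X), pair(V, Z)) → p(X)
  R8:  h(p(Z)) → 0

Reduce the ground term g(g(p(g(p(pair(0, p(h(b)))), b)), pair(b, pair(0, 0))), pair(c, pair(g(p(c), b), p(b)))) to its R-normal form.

p(pair(0, p(0)))

1. g(g(p(g(p(pair(0, p(h(b)))), b)), pair(b, pair(0, 0))), pair(c, pair(g(p(c), b), p(b))))  →  g(p(g(p(pair(0, p(h(b)))), b)), pair(c, pair(g(p(c), b), p(b))))   [R7 at 1]
2. g(p(g(p(pair(0, p(h(b)))), b)), pair(c, pair(g(p(c), b), p(b))))  →  p(g(p(pair(0, p(h(b)))), b))   [R7 at ε]
3. p(g(p(pair(0, p(h(b)))), b))  →  p(pair(0, p(h(b))))   [R1 at 1]
4. p(pair(0, p(h(b))))  →  p(pair(0, p(0)))   [R2 at 1.2.1]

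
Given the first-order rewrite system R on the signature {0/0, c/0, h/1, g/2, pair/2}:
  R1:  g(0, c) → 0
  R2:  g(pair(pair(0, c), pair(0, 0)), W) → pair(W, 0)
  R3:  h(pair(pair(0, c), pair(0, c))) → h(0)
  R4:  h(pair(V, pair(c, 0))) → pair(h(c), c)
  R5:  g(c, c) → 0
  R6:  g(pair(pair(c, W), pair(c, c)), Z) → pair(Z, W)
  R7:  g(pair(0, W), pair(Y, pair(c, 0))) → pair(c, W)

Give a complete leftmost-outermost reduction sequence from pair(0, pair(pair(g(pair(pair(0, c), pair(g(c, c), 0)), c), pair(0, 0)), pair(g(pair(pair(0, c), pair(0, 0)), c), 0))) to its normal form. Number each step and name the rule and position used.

pair(0, pair(pair(pair(c, 0), pair(0, 0)), pair(pair(c, 0), 0)))

1. pair(0, pair(pair(g(pair(pair(0, c), pair(g(c, c), 0)), c), pair(0, 0)), pair(g(pair(pair(0, c), pair(0, 0)), c), 0)))  →  pair(0, pair(pair(g(pair(pair(0, c), pair(0, 0)), c), pair(0, 0)), pair(g(pair(pair(0, c), pair(0, 0)), c), 0)))   [R5 at 2.1.1.1.2.1]
2. pair(0, pair(pair(g(pair(pair(0, c), pair(0, 0)), c), pair(0, 0)), pair(g(pair(pair(0, c), pair(0, 0)), c), 0)))  →  pair(0, pair(pair(pair(c, 0), pair(0, 0)), pair(g(pair(pair(0, c), pair(0, 0)), c), 0)))   [R2 at 2.1.1]
3. pair(0, pair(pair(pair(c, 0), pair(0, 0)), pair(g(pair(pair(0, c), pair(0, 0)), c), 0)))  →  pair(0, pair(pair(pair(c, 0), pair(0, 0)), pair(pair(c, 0), 0)))   [R2 at 2.2.1]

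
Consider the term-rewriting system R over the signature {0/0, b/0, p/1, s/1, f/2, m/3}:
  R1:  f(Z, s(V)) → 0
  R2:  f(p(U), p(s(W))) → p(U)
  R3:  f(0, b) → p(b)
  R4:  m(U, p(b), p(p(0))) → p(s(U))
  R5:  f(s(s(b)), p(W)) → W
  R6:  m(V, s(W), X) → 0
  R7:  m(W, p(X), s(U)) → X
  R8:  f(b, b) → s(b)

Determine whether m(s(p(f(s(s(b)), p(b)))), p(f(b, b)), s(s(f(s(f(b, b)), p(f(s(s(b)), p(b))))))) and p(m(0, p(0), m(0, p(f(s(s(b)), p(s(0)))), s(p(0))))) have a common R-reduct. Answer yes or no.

no — NF(t₁) = s(b), NF(t₂) = p(0)

Reduce t₁ = m(s(p(f(s(s(b)), p(b)))), p(f(b, b)), s(s(f(s(f(b, b)), p(f(s(s(b)), p(b))))))):
1. m(s(p(f(s(s(b)), p(b)))), p(f(b, b)), s(s(f(s(f(b, b)), p(f(s(s(b)), p(b)))))))  →  f(b, b)   [R7 at ε]
2. f(b, b)  →  s(b)   [R8 at ε]

Reduce t₂ = p(m(0, p(0), m(0, p(f(s(s(b)), p(s(0)))), s(p(0))))):
1. p(m(0, p(0), m(0, p(f(s(s(b)), p(s(0)))), s(p(0)))))  →  p(m(0, p(0), f(s(s(b)), p(s(0)))))   [R7 at 1.3]
2. p(m(0, p(0), f(s(s(b)), p(s(0)))))  →  p(m(0, p(0), s(0)))   [R5 at 1.3]
3. p(m(0, p(0), s(0)))  →  p(0)   [R7 at 1]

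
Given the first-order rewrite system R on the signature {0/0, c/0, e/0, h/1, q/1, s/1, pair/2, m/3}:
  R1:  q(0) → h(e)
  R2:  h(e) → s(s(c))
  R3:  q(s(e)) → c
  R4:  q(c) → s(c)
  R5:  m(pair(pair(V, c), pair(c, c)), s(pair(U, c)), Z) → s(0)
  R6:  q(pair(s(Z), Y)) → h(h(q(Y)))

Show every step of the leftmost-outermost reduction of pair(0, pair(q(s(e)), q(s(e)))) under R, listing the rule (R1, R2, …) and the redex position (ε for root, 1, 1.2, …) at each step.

pair(0, pair(c, c))

1. pair(0, pair(q(s(e)), q(s(e))))  →  pair(0, pair(c, q(s(e))))   [R3 at 2.1]
2. pair(0, pair(c, q(s(e))))  →  pair(0, pair(c, c))   [R3 at 2.2]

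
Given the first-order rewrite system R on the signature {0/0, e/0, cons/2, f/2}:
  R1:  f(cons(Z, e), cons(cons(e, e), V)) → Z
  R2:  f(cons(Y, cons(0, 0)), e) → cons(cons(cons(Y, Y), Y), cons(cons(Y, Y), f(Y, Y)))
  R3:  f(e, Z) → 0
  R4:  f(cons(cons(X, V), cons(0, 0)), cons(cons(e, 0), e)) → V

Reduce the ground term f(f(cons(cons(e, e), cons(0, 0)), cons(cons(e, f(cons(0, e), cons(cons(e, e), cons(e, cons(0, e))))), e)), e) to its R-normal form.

0

1. f(f(cons(cons(e, e), cons(0, 0)), cons(cons(e, f(cons(0, e), cons(cons(e, e), cons(e, cons(0, e))))), e)), e)  →  f(f(cons(cons(e, e), cons(0, 0)), cons(cons(e, 0), e)), e)   [R1 at 1.2.1.2]
2. f(f(cons(cons(e, e), cons(0, 0)), cons(cons(e, 0), e)), e)  →  f(e, e)   [R4 at 1]
3. f(e, e)  →  0   [R3 at ε]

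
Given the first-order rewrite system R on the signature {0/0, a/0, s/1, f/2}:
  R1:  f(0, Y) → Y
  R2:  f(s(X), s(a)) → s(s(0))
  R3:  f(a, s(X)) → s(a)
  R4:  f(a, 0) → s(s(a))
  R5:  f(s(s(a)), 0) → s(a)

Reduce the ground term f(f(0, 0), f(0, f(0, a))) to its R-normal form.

1. f(f(0, 0), f(0, f(0, a)))  →  f(0, f(0, f(0, a)))   [R1 at 1]
2. f(0, f(0, f(0, a)))  →  f(0, f(0, a))   [R1 at ε]
3. f(0, f(0, a))  →  f(0, a)   [R1 at ε]
4. f(0, a)  →  a   [R1 at ε]

a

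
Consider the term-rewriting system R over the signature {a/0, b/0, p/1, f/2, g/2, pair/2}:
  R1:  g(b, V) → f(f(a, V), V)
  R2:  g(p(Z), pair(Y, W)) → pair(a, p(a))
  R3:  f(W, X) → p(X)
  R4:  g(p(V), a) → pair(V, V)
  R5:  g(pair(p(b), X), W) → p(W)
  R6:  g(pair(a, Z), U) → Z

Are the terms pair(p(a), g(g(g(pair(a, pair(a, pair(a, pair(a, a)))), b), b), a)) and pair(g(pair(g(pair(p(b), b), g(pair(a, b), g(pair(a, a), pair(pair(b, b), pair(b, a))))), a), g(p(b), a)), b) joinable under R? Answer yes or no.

Reduce t₁ = pair(p(a), g(g(g(pair(a, pair(a, pair(a, pair(a, a)))), b), b), a)):
1. pair(p(a), g(g(g(pair(a, pair(a, pair(a, pair(a, a)))), b), b), a))  →  pair(p(a), g(g(pair(a, pair(a, pair(a, a))), b), a))   [R6 at 2.1.1]
2. pair(p(a), g(g(pair(a, pair(a, pair(a, a))), b), a))  →  pair(p(a), g(pair(a, pair(a, a)), a))   [R6 at 2.1]
3. pair(p(a), g(pair(a, pair(a, a)), a))  →  pair(p(a), pair(a, a))   [R6 at 2]

Reduce t₂ = pair(g(pair(g(pair(p(b), b), g(pair(a, b), g(pair(a, a), pair(pair(b, b), pair(b, a))))), a), g(p(b), a)), b):
1. pair(g(pair(g(pair(p(b), b), g(pair(a, b), g(pair(a, a), pair(pair(b, b), pair(b, a))))), a), g(p(b), a)), b)  →  pair(g(pair(p(g(pair(a, b), g(pair(a, a), pair(pair(b, b), pair(b, a))))), a), g(p(b), a)), b)   [R5 at 1.1.1]
2. pair(g(pair(p(g(pair(a, b), g(pair(a, a), pair(pair(b, b), pair(b, a))))), a), g(p(b), a)), b)  →  pair(g(pair(p(b), a), g(p(b), a)), b)   [R6 at 1.1.1.1]
3. pair(g(pair(p(b), a), g(p(b), a)), b)  →  pair(p(g(p(b), a)), b)   [R5 at 1]
4. pair(p(g(p(b), a)), b)  →  pair(p(pair(b, b)), b)   [R4 at 1.1]

no — NF(t₁) = pair(p(a), pair(a, a)), NF(t₂) = pair(p(pair(b, b)), b)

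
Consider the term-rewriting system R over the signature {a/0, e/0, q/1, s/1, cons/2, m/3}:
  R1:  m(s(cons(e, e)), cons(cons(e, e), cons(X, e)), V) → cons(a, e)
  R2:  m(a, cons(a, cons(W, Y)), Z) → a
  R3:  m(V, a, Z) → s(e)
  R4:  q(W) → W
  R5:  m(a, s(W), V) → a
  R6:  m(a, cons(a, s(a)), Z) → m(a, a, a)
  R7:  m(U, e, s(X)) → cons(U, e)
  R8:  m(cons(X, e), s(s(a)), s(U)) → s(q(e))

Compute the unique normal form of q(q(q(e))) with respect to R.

1. q(q(q(e)))  →  q(q(e))   [R4 at ε]
2. q(q(e))  →  q(e)   [R4 at ε]
3. q(e)  →  e   [R4 at ε]

e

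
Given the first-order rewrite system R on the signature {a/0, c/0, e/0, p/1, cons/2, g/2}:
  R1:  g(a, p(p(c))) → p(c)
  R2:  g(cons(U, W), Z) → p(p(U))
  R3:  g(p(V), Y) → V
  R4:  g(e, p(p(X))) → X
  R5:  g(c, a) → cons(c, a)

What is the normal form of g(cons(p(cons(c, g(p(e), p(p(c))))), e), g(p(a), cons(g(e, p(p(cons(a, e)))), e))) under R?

p(p(p(cons(c, e))))

1. g(cons(p(cons(c, g(p(e), p(p(c))))), e), g(p(a), cons(g(e, p(p(cons(a, e)))), e)))  →  p(p(p(cons(c, g(p(e), p(p(c)))))))   [R2 at ε]
2. p(p(p(cons(c, g(p(e), p(p(c)))))))  →  p(p(p(cons(c, e))))   [R3 at 1.1.1.2]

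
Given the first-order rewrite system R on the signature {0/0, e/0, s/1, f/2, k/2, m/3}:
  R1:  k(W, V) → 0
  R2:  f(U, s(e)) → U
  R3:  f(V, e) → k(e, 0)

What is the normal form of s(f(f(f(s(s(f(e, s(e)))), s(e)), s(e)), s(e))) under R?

s(s(s(e)))

1. s(f(f(f(s(s(f(e, s(e)))), s(e)), s(e)), s(e)))  →  s(f(f(s(s(f(e, s(e)))), s(e)), s(e)))   [R2 at 1]
2. s(f(f(s(s(f(e, s(e)))), s(e)), s(e)))  →  s(f(s(s(f(e, s(e)))), s(e)))   [R2 at 1]
3. s(f(s(s(f(e, s(e)))), s(e)))  →  s(s(s(f(e, s(e)))))   [R2 at 1]
4. s(s(s(f(e, s(e)))))  →  s(s(s(e)))   [R2 at 1.1.1]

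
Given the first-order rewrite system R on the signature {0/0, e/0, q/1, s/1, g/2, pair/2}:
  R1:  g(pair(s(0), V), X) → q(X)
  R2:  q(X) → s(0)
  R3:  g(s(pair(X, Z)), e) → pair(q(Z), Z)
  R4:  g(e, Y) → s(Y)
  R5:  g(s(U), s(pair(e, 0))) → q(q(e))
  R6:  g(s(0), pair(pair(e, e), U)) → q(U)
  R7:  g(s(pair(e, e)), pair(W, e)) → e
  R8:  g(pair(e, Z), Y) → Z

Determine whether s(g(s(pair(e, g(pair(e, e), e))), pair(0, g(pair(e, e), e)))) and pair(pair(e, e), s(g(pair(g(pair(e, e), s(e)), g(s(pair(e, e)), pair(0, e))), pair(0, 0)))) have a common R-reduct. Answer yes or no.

Reduce t₁ = s(g(s(pair(e, g(pair(e, e), e))), pair(0, g(pair(e, e), e)))):
1. s(g(s(pair(e, g(pair(e, e), e))), pair(0, g(pair(e, e), e))))  →  s(g(s(pair(e, e)), pair(0, g(pair(e, e), e))))   [R8 at 1.1.1.2]
2. s(g(s(pair(e, e)), pair(0, g(pair(e, e), e))))  →  s(g(s(pair(e, e)), pair(0, e)))   [R8 at 1.2.2]
3. s(g(s(pair(e, e)), pair(0, e)))  →  s(e)   [R7 at 1]

Reduce t₂ = pair(pair(e, e), s(g(pair(g(pair(e, e), s(e)), g(s(pair(e, e)), pair(0, e))), pair(0, 0)))):
1. pair(pair(e, e), s(g(pair(g(pair(e, e), s(e)), g(s(pair(e, e)), pair(0, e))), pair(0, 0))))  →  pair(pair(e, e), s(g(pair(e, g(s(pair(e, e)), pair(0, e))), pair(0, 0))))   [R8 at 2.1.1.1]
2. pair(pair(e, e), s(g(pair(e, g(s(pair(e, e)), pair(0, e))), pair(0, 0))))  →  pair(pair(e, e), s(g(s(pair(e, e)), pair(0, e))))   [R8 at 2.1]
3. pair(pair(e, e), s(g(s(pair(e, e)), pair(0, e))))  →  pair(pair(e, e), s(e))   [R7 at 2.1]

no — NF(t₁) = s(e), NF(t₂) = pair(pair(e, e), s(e))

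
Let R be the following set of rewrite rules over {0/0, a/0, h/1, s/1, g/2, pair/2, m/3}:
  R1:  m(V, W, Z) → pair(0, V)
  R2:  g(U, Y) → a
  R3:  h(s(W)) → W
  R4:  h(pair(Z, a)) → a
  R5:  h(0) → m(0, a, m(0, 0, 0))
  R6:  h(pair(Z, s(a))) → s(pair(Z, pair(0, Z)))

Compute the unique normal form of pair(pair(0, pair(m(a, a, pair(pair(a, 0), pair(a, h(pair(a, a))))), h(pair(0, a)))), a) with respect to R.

1. pair(pair(0, pair(m(a, a, pair(pair(a, 0), pair(a, h(pair(a, a))))), h(pair(0, a)))), a)  →  pair(pair(0, pair(pair(0, a), h(pair(0, a)))), a)   [R1 at 1.2.1]
2. pair(pair(0, pair(pair(0, a), h(pair(0, a)))), a)  →  pair(pair(0, pair(pair(0, a), a)), a)   [R4 at 1.2.2]

pair(pair(0, pair(pair(0, a), a)), a)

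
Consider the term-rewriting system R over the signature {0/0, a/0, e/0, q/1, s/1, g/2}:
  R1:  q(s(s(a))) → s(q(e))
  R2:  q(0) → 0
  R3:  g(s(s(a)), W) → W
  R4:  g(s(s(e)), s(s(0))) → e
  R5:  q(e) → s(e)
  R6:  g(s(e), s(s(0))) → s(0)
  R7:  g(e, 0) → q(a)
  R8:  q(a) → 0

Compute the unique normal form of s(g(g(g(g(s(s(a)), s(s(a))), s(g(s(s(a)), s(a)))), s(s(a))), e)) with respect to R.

s(e)

1. s(g(g(g(g(s(s(a)), s(s(a))), s(g(s(s(a)), s(a)))), s(s(a))), e))  →  s(g(g(g(s(s(a)), s(g(s(s(a)), s(a)))), s(s(a))), e))   [R3 at 1.1.1.1]
2. s(g(g(g(s(s(a)), s(g(s(s(a)), s(a)))), s(s(a))), e))  →  s(g(g(s(g(s(s(a)), s(a))), s(s(a))), e))   [R3 at 1.1.1]
3. s(g(g(s(g(s(s(a)), s(a))), s(s(a))), e))  →  s(g(g(s(s(a)), s(s(a))), e))   [R3 at 1.1.1.1]
4. s(g(g(s(s(a)), s(s(a))), e))  →  s(g(s(s(a)), e))   [R3 at 1.1]
5. s(g(s(s(a)), e))  →  s(e)   [R3 at 1]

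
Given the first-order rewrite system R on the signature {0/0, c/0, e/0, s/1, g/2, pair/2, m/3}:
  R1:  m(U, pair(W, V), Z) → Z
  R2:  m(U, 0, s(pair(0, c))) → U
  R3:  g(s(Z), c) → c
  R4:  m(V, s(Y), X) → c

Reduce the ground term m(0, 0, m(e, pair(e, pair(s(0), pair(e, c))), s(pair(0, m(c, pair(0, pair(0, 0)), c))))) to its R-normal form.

1. m(0, 0, m(e, pair(e, pair(s(0), pair(e, c))), s(pair(0, m(c, pair(0, pair(0, 0)), c)))))  →  m(0, 0, s(pair(0, m(c, pair(0, pair(0, 0)), c))))   [R1 at 3]
2. m(0, 0, s(pair(0, m(c, pair(0, pair(0, 0)), c))))  →  m(0, 0, s(pair(0, c)))   [R1 at 3.1.2]
3. m(0, 0, s(pair(0, c)))  →  0   [R2 at ε]

0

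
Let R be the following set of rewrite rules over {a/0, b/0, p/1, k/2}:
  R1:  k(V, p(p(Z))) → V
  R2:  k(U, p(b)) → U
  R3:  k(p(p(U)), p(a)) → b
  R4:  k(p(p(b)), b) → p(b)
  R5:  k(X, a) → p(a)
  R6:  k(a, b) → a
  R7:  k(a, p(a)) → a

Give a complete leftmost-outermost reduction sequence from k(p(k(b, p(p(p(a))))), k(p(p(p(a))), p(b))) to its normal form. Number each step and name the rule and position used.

1. k(p(k(b, p(p(p(a))))), k(p(p(p(a))), p(b)))  →  k(p(b), k(p(p(p(a))), p(b)))   [R1 at 1.1]
2. k(p(b), k(p(p(p(a))), p(b)))  →  k(p(b), p(p(p(a))))   [R2 at 2]
3. k(p(b), p(p(p(a))))  →  p(b)   [R1 at ε]

p(b)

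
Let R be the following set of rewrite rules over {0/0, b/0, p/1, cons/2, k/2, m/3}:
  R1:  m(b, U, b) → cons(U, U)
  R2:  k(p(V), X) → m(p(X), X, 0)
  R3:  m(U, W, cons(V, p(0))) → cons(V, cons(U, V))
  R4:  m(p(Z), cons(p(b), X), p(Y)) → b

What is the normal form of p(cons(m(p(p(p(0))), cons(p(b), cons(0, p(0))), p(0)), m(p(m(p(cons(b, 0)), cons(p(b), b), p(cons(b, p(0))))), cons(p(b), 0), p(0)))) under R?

p(cons(b, b))

1. p(cons(m(p(p(p(0))), cons(p(b), cons(0, p(0))), p(0)), m(p(m(p(cons(b, 0)), cons(p(b), b), p(cons(b, p(0))))), cons(p(b), 0), p(0))))  →  p(cons(b, m(p(m(p(cons(b, 0)), cons(p(b), b), p(cons(b, p(0))))), cons(p(b), 0), p(0))))   [R4 at 1.1]
2. p(cons(b, m(p(m(p(cons(b, 0)), cons(p(b), b), p(cons(b, p(0))))), cons(p(b), 0), p(0))))  →  p(cons(b, b))   [R4 at 1.2]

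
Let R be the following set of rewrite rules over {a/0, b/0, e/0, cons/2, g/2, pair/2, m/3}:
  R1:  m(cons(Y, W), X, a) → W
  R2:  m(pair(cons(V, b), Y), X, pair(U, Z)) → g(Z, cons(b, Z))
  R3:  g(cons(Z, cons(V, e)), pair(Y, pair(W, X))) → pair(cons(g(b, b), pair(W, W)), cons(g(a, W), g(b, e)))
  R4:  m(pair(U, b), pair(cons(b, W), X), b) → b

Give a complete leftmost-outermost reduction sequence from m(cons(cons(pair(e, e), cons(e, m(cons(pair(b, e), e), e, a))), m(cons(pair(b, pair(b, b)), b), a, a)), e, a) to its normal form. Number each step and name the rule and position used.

1. m(cons(cons(pair(e, e), cons(e, m(cons(pair(b, e), e), e, a))), m(cons(pair(b, pair(b, b)), b), a, a)), e, a)  →  m(cons(pair(b, pair(b, b)), b), a, a)   [R1 at ε]
2. m(cons(pair(b, pair(b, b)), b), a, a)  →  b   [R1 at ε]

b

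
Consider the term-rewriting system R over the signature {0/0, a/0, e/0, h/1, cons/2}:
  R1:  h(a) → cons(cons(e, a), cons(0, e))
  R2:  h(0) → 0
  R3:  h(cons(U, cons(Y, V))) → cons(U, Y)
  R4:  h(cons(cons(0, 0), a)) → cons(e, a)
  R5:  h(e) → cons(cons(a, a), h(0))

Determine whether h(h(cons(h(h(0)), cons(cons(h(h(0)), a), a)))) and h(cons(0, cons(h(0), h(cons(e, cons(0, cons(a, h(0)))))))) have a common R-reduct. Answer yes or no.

Reduce t₁ = h(h(cons(h(h(0)), cons(cons(h(h(0)), a), a)))):
1. h(h(cons(h(h(0)), cons(cons(h(h(0)), a), a))))  →  h(cons(h(h(0)), cons(h(h(0)), a)))   [R3 at 1]
2. h(cons(h(h(0)), cons(h(h(0)), a)))  →  cons(h(h(0)), h(h(0)))   [R3 at ε]
3. cons(h(h(0)), h(h(0)))  →  cons(h(0), h(h(0)))   [R2 at 1.1]
4. cons(h(0), h(h(0)))  →  cons(0, h(h(0)))   [R2 at 1]
5. cons(0, h(h(0)))  →  cons(0, h(0))   [R2 at 2.1]
6. cons(0, h(0))  →  cons(0, 0)   [R2 at 2]

Reduce t₂ = h(cons(0, cons(h(0), h(cons(e, cons(0, cons(a, h(0)))))))):
1. h(cons(0, cons(h(0), h(cons(e, cons(0, cons(a, h(0))))))))  →  cons(0, h(0))   [R3 at ε]
2. cons(0, h(0))  →  cons(0, 0)   [R2 at 2]

yes — NF(t₁) = cons(0, 0), NF(t₂) = cons(0, 0)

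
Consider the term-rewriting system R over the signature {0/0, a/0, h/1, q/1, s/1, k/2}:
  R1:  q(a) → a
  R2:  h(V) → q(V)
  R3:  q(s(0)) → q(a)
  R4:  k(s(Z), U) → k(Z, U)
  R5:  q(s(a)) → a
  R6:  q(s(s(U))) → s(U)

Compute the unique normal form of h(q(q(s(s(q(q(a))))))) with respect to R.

a

1. h(q(q(s(s(q(q(a)))))))  →  q(q(q(s(s(q(q(a)))))))   [R2 at ε]
2. q(q(q(s(s(q(q(a)))))))  →  q(q(s(q(q(a)))))   [R6 at 1.1]
3. q(q(s(q(q(a)))))  →  q(q(s(q(a))))   [R1 at 1.1.1.1]
4. q(q(s(q(a))))  →  q(q(s(a)))   [R1 at 1.1.1]
5. q(q(s(a)))  →  q(a)   [R5 at 1]
6. q(a)  →  a   [R1 at ε]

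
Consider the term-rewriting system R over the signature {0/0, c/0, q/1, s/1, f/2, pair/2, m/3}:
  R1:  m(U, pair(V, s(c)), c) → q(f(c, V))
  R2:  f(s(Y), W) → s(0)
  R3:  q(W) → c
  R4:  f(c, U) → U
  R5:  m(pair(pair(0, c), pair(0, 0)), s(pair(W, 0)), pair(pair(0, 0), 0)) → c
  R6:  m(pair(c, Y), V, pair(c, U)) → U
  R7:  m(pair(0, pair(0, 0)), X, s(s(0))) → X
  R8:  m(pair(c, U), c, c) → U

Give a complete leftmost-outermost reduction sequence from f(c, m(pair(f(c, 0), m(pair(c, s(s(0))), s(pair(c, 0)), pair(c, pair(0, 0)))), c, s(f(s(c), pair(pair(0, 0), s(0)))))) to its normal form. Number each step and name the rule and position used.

c

1. f(c, m(pair(f(c, 0), m(pair(c, s(s(0))), s(pair(c, 0)), pair(c, pair(0, 0)))), c, s(f(s(c), pair(pair(0, 0), s(0))))))  →  m(pair(f(c, 0), m(pair(c, s(s(0))), s(pair(c, 0)), pair(c, pair(0, 0)))), c, s(f(s(c), pair(pair(0, 0), s(0)))))   [R4 at ε]
2. m(pair(f(c, 0), m(pair(c, s(s(0))), s(pair(c, 0)), pair(c, pair(0, 0)))), c, s(f(s(c), pair(pair(0, 0), s(0)))))  →  m(pair(0, m(pair(c, s(s(0))), s(pair(c, 0)), pair(c, pair(0, 0)))), c, s(f(s(c), pair(pair(0, 0), s(0)))))   [R4 at 1.1]
3. m(pair(0, m(pair(c, s(s(0))), s(pair(c, 0)), pair(c, pair(0, 0)))), c, s(f(s(c), pair(pair(0, 0), s(0)))))  →  m(pair(0, pair(0, 0)), c, s(f(s(c), pair(pair(0, 0), s(0)))))   [R6 at 1.2]
4. m(pair(0, pair(0, 0)), c, s(f(s(c), pair(pair(0, 0), s(0)))))  →  m(pair(0, pair(0, 0)), c, s(s(0)))   [R2 at 3.1]
5. m(pair(0, pair(0, 0)), c, s(s(0)))  →  c   [R7 at ε]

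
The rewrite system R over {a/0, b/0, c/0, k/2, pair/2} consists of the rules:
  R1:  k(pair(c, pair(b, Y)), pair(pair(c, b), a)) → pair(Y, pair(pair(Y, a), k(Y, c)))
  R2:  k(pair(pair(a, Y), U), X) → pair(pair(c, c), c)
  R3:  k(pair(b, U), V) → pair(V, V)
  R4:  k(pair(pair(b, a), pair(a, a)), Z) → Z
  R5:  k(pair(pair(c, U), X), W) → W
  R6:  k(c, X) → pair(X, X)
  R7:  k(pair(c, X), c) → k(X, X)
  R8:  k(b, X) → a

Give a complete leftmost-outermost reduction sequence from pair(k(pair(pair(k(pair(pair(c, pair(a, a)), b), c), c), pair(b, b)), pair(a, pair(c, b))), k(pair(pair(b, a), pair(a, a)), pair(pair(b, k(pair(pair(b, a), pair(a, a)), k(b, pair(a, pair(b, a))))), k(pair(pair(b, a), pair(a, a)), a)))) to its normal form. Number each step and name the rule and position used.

1. pair(k(pair(pair(k(pair(pair(c, pair(a, a)), b), c), c), pair(b, b)), pair(a, pair(c, b))), k(pair(pair(b, a), pair(a, a)), pair(pair(b, k(pair(pair(b, a), pair(a, a)), k(b, pair(a, pair(b, a))))), k(pair(pair(b, a), pair(a, a)), a))))  →  pair(k(pair(pair(c, c), pair(b, b)), pair(a, pair(c, b))), k(pair(pair(b, a), pair(a, a)), pair(pair(b, k(pair(pair(b, a), pair(a, a)), k(b, pair(a, pair(b, a))))), k(pair(pair(b, a), pair(a, a)), a))))   [R5 at 1.1.1.1]
2. pair(k(pair(pair(c, c), pair(b, b)), pair(a, pair(c, b))), k(pair(pair(b, a), pair(a, a)), pair(pair(b, k(pair(pair(b, a), pair(a, a)), k(b, pair(a, pair(b, a))))), k(pair(pair(b, a), pair(a, a)), a))))  →  pair(pair(a, pair(c, b)), k(pair(pair(b, a), pair(a, a)), pair(pair(b, k(pair(pair(b, a), pair(a, a)), k(b, pair(a, pair(b, a))))), k(pair(pair(b, a), pair(a, a)), a))))   [R5 at 1]
3. pair(pair(a, pair(c, b)), k(pair(pair(b, a), pair(a, a)), pair(pair(b, k(pair(pair(b, a), pair(a, a)), k(b, pair(a, pair(b, a))))), k(pair(pair(b, a), pair(a, a)), a))))  →  pair(pair(a, pair(c, b)), pair(pair(b, k(pair(pair(b, a), pair(a, a)), k(b, pair(a, pair(b, a))))), k(pair(pair(b, a), pair(a, a)), a)))   [R4 at 2]
4. pair(pair(a, pair(c, b)), pair(pair(b, k(pair(pair(b, a), pair(a, a)), k(b, pair(a, pair(b, a))))), k(pair(pair(b, a), pair(a, a)), a)))  →  pair(pair(a, pair(c, b)), pair(pair(b, k(b, pair(a, pair(b, a)))), k(pair(pair(b, a), pair(a, a)), a)))   [R4 at 2.1.2]
5. pair(pair(a, pair(c, b)), pair(pair(b, k(b, pair(a, pair(b, a)))), k(pair(pair(b, a), pair(a, a)), a)))  →  pair(pair(a, pair(c, b)), pair(pair(b, a), k(pair(pair(b, a), pair(a, a)), a)))   [R8 at 2.1.2]
6. pair(pair(a, pair(c, b)), pair(pair(b, a), k(pair(pair(b, a), pair(a, a)), a)))  →  pair(pair(a, pair(c, b)), pair(pair(b, a), a))   [R4 at 2.2]

pair(pair(a, pair(c, b)), pair(pair(b, a), a))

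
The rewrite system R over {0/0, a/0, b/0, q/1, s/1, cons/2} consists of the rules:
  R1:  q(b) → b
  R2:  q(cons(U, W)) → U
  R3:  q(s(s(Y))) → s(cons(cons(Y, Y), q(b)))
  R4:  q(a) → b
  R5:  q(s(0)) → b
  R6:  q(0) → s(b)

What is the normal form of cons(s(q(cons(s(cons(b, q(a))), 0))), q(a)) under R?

1. cons(s(q(cons(s(cons(b, q(a))), 0))), q(a))  →  cons(s(s(cons(b, q(a)))), q(a))   [R2 at 1.1]
2. cons(s(s(cons(b, q(a)))), q(a))  →  cons(s(s(cons(b, b))), q(a))   [R4 at 1.1.1.2]
3. cons(s(s(cons(b, b))), q(a))  →  cons(s(s(cons(b, b))), b)   [R4 at 2]

cons(s(s(cons(b, b))), b)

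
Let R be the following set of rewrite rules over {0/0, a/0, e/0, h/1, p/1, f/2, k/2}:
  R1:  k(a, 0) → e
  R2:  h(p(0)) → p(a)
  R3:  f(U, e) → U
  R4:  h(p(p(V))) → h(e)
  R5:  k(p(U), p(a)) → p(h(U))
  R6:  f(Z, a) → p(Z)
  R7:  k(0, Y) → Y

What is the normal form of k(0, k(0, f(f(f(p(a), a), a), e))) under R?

p(p(p(a)))

1. k(0, k(0, f(f(f(p(a), a), a), e)))  →  k(0, f(f(f(p(a), a), a), e))   [R7 at ε]
2. k(0, f(f(f(p(a), a), a), e))  →  f(f(f(p(a), a), a), e)   [R7 at ε]
3. f(f(f(p(a), a), a), e)  →  f(f(p(a), a), a)   [R3 at ε]
4. f(f(p(a), a), a)  →  p(f(p(a), a))   [R6 at ε]
5. p(f(p(a), a))  →  p(p(p(a)))   [R6 at 1]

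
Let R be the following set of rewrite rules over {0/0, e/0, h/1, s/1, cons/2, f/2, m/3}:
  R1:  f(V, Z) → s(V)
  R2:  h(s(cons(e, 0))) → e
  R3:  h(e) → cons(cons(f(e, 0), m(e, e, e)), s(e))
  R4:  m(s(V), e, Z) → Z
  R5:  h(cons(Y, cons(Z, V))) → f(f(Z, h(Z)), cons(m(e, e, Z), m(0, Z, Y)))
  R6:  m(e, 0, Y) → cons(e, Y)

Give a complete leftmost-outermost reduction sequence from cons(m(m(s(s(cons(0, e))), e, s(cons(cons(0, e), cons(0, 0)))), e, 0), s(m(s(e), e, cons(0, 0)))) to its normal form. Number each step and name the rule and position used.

cons(0, s(cons(0, 0)))

1. cons(m(m(s(s(cons(0, e))), e, s(cons(cons(0, e), cons(0, 0)))), e, 0), s(m(s(e), e, cons(0, 0))))  →  cons(m(s(cons(cons(0, e), cons(0, 0))), e, 0), s(m(s(e), e, cons(0, 0))))   [R4 at 1.1]
2. cons(m(s(cons(cons(0, e), cons(0, 0))), e, 0), s(m(s(e), e, cons(0, 0))))  →  cons(0, s(m(s(e), e, cons(0, 0))))   [R4 at 1]
3. cons(0, s(m(s(e), e, cons(0, 0))))  →  cons(0, s(cons(0, 0)))   [R4 at 2.1]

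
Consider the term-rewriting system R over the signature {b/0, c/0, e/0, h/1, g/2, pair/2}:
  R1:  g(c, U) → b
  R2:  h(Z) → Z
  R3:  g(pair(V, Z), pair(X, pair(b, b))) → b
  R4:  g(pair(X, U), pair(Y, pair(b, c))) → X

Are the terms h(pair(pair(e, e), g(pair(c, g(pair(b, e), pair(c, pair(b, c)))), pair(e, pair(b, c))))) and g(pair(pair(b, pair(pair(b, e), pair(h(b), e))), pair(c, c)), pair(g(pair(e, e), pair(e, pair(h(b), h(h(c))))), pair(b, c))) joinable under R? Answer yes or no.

no — NF(t₁) = pair(pair(e, e), c), NF(t₂) = pair(b, pair(pair(b, e), pair(b, e)))

Reduce t₁ = h(pair(pair(e, e), g(pair(c, g(pair(b, e), pair(c, pair(b, c)))), pair(e, pair(b, c))))):
1. h(pair(pair(e, e), g(pair(c, g(pair(b, e), pair(c, pair(b, c)))), pair(e, pair(b, c)))))  →  pair(pair(e, e), g(pair(c, g(pair(b, e), pair(c, pair(b, c)))), pair(e, pair(b, c))))   [R2 at ε]
2. pair(pair(e, e), g(pair(c, g(pair(b, e), pair(c, pair(b, c)))), pair(e, pair(b, c))))  →  pair(pair(e, e), c)   [R4 at 2]

Reduce t₂ = g(pair(pair(b, pair(pair(b, e), pair(h(b), e))), pair(c, c)), pair(g(pair(e, e), pair(e, pair(h(b), h(h(c))))), pair(b, c))):
1. g(pair(pair(b, pair(pair(b, e), pair(h(b), e))), pair(c, c)), pair(g(pair(e, e), pair(e, pair(h(b), h(h(c))))), pair(b, c)))  →  pair(b, pair(pair(b, e), pair(h(b), e)))   [R4 at ε]
2. pair(b, pair(pair(b, e), pair(h(b), e)))  →  pair(b, pair(pair(b, e), pair(b, e)))   [R2 at 2.2.1]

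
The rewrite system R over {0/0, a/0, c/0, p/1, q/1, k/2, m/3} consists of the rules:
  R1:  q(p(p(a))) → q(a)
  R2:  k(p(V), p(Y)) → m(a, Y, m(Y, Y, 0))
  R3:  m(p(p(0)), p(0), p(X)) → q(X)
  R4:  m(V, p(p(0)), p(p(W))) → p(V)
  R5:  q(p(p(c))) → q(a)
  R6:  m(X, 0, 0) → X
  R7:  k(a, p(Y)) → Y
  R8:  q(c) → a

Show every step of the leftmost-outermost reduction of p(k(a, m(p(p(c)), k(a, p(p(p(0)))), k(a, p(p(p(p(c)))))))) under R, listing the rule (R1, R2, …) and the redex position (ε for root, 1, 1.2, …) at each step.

p(p(p(c)))

1. p(k(a, m(p(p(c)), k(a, p(p(p(0)))), k(a, p(p(p(p(c))))))))  →  p(k(a, m(p(p(c)), p(p(0)), k(a, p(p(p(p(c))))))))   [R7 at 1.2.2]
2. p(k(a, m(p(p(c)), p(p(0)), k(a, p(p(p(p(c))))))))  →  p(k(a, m(p(p(c)), p(p(0)), p(p(p(c))))))   [R7 at 1.2.3]
3. p(k(a, m(p(p(c)), p(p(0)), p(p(p(c))))))  →  p(k(a, p(p(p(c)))))   [R4 at 1.2]
4. p(k(a, p(p(p(c)))))  →  p(p(p(c)))   [R7 at 1]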